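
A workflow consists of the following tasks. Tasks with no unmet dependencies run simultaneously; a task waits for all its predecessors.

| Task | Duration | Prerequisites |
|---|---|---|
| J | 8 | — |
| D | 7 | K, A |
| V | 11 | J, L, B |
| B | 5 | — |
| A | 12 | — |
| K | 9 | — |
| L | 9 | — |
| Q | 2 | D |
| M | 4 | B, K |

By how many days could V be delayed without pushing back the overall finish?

A→D→Q = 12+7+2 = 21 sets the makespan at 21 days.
The longest chain containing V totals 20 days.
Float = 21 − 20 = 1.

1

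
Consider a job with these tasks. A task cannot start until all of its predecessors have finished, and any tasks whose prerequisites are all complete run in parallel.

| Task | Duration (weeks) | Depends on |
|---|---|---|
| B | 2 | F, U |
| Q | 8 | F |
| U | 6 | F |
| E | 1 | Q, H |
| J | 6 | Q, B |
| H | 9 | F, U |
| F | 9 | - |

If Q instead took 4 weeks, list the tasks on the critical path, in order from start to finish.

As given, the longest chain is F→U→H→E = 9+6+9+1 = 25, so the finish is 25 weeks.
Q has 2 weeks of float (longest path through it is 23).
No other chain overtakes it, so the finish is 25 weeks.

F, U, H, E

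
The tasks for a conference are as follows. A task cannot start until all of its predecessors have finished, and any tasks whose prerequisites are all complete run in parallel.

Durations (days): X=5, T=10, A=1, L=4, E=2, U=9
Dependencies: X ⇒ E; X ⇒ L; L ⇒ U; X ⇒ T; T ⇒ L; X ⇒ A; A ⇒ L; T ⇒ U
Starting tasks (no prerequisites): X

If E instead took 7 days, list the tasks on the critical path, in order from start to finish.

Critical path before the change: X→T→L→U = 5+10+4+9 = 28 giving 28 days.
E is off the critical path — its longest chain is 7 days, giving 21 of slack.
That remains the longest chain; total 28 days.

X, T, L, U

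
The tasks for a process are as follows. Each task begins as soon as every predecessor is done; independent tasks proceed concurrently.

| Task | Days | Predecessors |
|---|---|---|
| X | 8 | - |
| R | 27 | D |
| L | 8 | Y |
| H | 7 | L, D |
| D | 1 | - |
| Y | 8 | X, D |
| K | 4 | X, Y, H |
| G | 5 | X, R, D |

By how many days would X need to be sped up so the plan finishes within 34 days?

1

Current finish: 35 days; target: 34.
X is on every critical path, so each day cut from X cuts the finish by one (this holds down to a finish of 33).
Need 35 − 34 = 1 day off X → X becomes 7 days, finish becomes 34.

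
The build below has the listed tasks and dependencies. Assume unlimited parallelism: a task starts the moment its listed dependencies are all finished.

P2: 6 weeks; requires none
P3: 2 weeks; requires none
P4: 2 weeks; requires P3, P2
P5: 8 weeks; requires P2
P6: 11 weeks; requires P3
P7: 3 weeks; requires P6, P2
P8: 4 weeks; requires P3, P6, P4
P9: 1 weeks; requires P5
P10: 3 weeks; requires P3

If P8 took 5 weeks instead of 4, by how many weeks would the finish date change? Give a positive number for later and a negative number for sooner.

Baseline: P3→P6→P8 = 2+11+4 = 17 → 17 weeks.
Since P8 is critical, the +1 change carries straight to that chain (now 18 weeks).
No other chain overtakes it, so the finish is 18 weeks.
Change in finish: 18 − 17 = +1 weeks.

1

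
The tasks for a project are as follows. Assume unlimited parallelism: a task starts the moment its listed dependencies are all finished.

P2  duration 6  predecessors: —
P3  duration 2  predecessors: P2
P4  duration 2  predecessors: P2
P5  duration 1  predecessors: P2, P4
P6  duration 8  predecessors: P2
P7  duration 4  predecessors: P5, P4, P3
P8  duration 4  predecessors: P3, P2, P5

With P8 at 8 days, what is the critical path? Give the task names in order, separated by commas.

Baseline: P2→P6 = 6+8 = 14 → 14 days.
P8 is off the critical path — its longest chain is 13 days, giving 1 of slack.
New critical path: P2→P4→P5→P8 = 6+2+1+8 = 17 ⇒ 17 days.

P2, P4, P5, P8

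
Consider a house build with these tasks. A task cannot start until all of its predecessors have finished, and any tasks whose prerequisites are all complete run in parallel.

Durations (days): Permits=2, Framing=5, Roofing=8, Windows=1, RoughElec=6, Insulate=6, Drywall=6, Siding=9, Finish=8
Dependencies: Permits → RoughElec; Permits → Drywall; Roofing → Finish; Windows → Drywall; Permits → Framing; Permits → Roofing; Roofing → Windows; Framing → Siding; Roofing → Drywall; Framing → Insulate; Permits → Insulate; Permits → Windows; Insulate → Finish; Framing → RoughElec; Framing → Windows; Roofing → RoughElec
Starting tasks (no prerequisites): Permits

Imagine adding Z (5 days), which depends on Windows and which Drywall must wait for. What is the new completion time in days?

22

Originally the project takes 21 days.
With Z inserted, Drywall now waits for max(Permits, Windows, Roofing, Z).
New critical path: Permits→Roofing→Windows→Z→Drywall = 2+8+1+5+6 = 22 ⇒ 22 days.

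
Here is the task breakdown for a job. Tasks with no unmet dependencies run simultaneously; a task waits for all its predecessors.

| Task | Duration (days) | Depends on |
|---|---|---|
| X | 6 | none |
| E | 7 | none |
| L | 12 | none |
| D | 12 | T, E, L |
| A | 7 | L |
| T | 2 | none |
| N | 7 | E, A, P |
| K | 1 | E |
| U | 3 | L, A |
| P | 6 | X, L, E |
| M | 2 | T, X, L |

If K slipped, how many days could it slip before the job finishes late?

L→A→N = 12+7+7 = 26 sets the makespan at 26 days.
Longest path through K: 8 days (earliest finish 8, latest finish 26).
So K can slip 26 − 8 = 18 days.

18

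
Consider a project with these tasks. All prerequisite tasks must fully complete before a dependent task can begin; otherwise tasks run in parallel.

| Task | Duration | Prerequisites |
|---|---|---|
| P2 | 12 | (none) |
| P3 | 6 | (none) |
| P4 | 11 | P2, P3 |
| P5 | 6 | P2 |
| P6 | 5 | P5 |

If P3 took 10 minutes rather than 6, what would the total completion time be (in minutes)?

Baseline: P2→P4 = 12+11 = 23 → 23 minutes.
P3 has 6 minutes of float (longest path through it is 17).
That remains the longest chain; total 23 minutes.

23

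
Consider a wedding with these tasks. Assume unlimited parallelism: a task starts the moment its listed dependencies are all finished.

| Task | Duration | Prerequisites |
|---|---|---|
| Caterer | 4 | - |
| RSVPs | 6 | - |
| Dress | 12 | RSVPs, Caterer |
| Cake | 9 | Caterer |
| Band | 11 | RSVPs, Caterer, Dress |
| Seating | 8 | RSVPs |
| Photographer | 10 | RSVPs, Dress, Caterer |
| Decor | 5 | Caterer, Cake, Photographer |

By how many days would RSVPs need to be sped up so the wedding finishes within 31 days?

2

Current finish: 33 days; target: 31.
RSVPs is on every critical path, so each day cut from RSVPs cuts the finish by one (this holds down to a finish of 31).
Need 33 − 31 = 2 days off RSVPs → RSVPs becomes 4 days, finish becomes 31.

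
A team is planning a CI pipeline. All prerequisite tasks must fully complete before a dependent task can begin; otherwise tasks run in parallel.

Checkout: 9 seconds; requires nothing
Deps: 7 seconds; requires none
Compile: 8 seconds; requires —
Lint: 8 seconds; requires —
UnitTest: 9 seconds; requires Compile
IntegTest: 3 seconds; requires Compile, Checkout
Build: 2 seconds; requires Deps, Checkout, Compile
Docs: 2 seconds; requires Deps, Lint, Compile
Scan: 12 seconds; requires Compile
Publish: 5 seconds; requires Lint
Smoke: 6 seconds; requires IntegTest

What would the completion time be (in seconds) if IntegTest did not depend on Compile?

20

Original critical path: Compile→Scan = 8+12 = 20 ⇒ 20 seconds.
Dropping Compile→IntegTest doesn't change IntegTest's earliest start (9); another predecessor still binds.
After: Compile→Scan = 8+12 = 20 → 20 seconds.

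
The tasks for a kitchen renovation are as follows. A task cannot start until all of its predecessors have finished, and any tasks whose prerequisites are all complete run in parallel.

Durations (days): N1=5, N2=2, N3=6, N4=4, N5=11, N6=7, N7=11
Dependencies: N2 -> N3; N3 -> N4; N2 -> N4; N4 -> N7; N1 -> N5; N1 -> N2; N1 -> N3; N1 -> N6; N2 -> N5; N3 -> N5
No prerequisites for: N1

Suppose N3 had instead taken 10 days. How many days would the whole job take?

The binding path is N1→N2→N3→N4→N7 = 5+2+6+4+11 = 28; finish at 28 days.
N3 is on the critical path; changing it to 10 makes that path 32 days.
The critical path is still N1→N2→N3→N4→N7; finish is now 32 days.

32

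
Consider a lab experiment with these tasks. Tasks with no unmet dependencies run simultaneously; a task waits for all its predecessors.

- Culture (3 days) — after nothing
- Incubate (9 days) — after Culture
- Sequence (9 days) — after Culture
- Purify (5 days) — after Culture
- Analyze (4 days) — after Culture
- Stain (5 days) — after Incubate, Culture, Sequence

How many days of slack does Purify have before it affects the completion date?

9

Culture→Incubate→Stain = 3+9+5 = 17 sets the makespan at 17 days.
The longest chain containing Purify totals 8 days.
So Purify can slip 17 − 8 = 9 days.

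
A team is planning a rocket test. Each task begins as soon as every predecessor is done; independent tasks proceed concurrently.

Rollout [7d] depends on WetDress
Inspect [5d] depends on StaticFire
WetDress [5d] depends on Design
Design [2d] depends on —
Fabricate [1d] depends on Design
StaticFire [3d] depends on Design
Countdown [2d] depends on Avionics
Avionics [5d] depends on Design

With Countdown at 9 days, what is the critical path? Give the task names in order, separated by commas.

The binding path is Design→WetDress→Rollout = 2+5+7 = 14; finish at 14 days.
The longest path through Countdown is only 9 days, so Countdown has float 5.
The binding chain switches to Design→Avionics→Countdown = 2+5+9 = 16; finish 16 days.

Design, Avionics, Countdown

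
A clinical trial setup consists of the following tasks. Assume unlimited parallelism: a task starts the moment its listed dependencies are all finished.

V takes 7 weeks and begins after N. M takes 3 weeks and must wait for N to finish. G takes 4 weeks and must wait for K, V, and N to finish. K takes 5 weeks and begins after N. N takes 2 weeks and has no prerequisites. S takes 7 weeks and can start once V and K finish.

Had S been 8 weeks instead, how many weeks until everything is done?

17

Critical path before the change: N→V→S = 2+7+7 = 16 giving 16 weeks.
S is on the critical path; changing it to 8 makes that path 17 weeks.
The critical path is still N→V→S; finish is now 17 weeks.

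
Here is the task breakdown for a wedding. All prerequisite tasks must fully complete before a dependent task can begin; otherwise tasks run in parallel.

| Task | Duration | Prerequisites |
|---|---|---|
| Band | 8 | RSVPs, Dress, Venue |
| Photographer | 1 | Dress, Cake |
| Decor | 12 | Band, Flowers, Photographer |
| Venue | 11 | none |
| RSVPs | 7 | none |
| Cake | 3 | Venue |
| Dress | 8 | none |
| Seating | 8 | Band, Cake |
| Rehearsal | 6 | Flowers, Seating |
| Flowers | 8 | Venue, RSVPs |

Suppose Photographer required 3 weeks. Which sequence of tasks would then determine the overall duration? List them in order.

Venue, Band, Seating, Rehearsal

Baseline: Venue→Band→Seating→Rehearsal = 11+8+8+6 = 33 → 33 weeks.
The longest path through Photographer is only 27 weeks, so Photographer has float 6.
That remains the longest chain; total 33 weeks.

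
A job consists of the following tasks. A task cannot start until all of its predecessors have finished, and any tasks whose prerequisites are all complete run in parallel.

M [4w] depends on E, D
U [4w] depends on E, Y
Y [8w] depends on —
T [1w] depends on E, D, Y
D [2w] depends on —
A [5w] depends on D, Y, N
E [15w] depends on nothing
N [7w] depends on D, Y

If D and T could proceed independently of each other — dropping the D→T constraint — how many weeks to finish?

20

Before: longest chain Y→N→A = 8+7+5 = 20, finish 20.
Dropping D→T doesn't change T's earliest start (15); another predecessor still binds.
After: Y→N→A = 8+7+5 = 20 → 20 weeks.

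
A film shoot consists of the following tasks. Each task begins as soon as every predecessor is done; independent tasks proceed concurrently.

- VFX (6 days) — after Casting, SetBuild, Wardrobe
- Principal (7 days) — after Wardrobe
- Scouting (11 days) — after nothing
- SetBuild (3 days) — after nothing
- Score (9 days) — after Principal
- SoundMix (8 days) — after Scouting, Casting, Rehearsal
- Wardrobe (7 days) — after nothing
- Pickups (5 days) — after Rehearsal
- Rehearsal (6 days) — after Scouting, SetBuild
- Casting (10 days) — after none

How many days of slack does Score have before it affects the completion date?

Critical path: Scouting→Rehearsal→SoundMix = 11+6+8 = 25, so the finish is 25 days.
Longest path through Score: 23 days (earliest finish 23, latest finish 25).
Float = 25 − 23 = 2.

2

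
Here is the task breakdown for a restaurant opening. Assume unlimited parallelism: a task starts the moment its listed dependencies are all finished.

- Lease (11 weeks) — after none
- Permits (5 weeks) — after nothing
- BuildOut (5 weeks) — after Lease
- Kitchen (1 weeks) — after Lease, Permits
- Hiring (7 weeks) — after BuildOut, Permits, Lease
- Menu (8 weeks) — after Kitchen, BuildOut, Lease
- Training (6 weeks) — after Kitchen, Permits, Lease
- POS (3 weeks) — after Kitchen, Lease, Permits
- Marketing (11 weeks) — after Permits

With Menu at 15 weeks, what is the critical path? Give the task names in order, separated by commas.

Lease, BuildOut, Menu

As given, the longest chain is Lease→BuildOut→Menu = 11+5+8 = 24, so the finish is 24 weeks.
Menu is on the critical path; changing it to 15 makes that path 31 weeks.
The critical path is still Lease→BuildOut→Menu; finish is now 31 weeks.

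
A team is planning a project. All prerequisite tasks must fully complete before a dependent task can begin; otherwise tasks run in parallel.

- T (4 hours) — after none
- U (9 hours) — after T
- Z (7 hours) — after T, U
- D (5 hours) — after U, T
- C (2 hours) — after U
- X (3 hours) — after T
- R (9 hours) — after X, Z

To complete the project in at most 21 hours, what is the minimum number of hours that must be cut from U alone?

Current finish: 29 hours; target: 21.
U is on every critical path, so each hour cut from U cuts the finish by one (this holds down to a finish of 21).
Need 29 − 21 = 8 hours off U → U becomes 1 hour, finish becomes 21.

8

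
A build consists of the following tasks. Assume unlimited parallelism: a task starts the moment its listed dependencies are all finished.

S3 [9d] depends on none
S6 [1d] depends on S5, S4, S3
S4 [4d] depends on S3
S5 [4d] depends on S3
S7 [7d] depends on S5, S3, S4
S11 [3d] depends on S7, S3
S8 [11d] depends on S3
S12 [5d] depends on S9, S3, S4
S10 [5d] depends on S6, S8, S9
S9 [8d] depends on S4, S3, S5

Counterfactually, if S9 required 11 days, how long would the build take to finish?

29

Critical path before the change: S3→S4→S9→S10 = 9+4+8+5 = 26 giving 26 days.
Since S9 is critical, the +3 change carries straight to that chain (now 29 days).
No other chain overtakes it, so the finish is 29 days.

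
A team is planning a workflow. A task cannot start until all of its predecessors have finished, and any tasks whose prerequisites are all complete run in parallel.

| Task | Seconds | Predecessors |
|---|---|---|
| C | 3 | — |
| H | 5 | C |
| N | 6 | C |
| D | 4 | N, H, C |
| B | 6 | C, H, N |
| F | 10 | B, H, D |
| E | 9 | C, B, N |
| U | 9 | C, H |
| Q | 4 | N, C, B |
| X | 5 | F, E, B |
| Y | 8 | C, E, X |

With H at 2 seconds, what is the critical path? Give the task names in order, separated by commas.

As given, the longest chain is C→N→B→F→X→Y = 3+6+6+10+5+8 = 38, so the finish is 38 seconds.
H has 1 second of float (longest path through it is 37).
No other chain overtakes it, so the finish is 38 seconds.

C, N, B, F, X, Y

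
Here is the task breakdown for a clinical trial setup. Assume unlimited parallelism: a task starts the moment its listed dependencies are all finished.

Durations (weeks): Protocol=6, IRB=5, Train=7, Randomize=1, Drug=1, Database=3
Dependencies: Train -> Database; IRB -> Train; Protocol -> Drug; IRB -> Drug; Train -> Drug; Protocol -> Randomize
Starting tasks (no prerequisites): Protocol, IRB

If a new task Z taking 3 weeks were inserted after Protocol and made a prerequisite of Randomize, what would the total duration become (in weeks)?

15

Originally the plan takes 15 weeks.
With Z inserted, Randomize now waits for max(Protocol, Z).
New critical path: IRB→Train→Database = 5+7+3 = 15 ⇒ 15 weeks.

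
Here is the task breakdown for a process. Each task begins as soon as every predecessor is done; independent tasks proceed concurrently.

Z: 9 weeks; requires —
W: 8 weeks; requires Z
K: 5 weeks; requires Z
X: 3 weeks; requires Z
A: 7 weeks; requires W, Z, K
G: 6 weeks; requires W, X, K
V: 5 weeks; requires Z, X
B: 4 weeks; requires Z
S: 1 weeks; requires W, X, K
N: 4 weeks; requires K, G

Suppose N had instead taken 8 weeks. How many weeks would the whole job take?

Baseline: Z→W→G→N = 9+8+6+4 = 27 → 27 weeks.
N is on the critical path; changing it to 8 makes that path 31 weeks.
That remains the longest chain; total 31 weeks.

31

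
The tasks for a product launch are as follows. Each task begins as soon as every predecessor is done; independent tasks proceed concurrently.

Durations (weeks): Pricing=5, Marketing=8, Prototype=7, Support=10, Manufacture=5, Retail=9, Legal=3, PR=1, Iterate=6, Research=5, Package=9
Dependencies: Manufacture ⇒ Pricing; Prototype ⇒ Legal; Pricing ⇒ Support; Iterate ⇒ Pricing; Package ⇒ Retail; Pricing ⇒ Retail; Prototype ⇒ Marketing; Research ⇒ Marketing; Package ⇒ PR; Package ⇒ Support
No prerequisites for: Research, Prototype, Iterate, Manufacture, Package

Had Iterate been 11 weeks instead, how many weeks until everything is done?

26

Actual critical path: Iterate→Pricing→Support = 6+5+10 = 21 ⇒ 21 weeks.
Since Iterate is critical, the +5 change carries straight to that chain (now 26 weeks).
No other chain overtakes it, so the finish is 26 weeks.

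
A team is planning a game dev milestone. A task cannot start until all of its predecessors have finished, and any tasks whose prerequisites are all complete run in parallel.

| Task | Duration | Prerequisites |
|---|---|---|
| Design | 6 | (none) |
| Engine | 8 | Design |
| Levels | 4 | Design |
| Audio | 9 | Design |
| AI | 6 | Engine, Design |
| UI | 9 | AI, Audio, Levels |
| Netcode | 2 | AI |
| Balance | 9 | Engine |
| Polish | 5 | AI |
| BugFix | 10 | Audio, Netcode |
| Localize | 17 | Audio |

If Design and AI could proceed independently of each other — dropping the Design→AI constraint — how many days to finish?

With the dependency in place, Design→Engine→AI→Netcode→BugFix = 6+8+6+2+10 = 32 sets the finish at 32 days.
Dropping Design→AI doesn't change AI's earliest start (14); another predecessor still binds.
After: Design→Engine→AI→Netcode→BugFix = 6+8+6+2+10 = 32 → 32 days.

32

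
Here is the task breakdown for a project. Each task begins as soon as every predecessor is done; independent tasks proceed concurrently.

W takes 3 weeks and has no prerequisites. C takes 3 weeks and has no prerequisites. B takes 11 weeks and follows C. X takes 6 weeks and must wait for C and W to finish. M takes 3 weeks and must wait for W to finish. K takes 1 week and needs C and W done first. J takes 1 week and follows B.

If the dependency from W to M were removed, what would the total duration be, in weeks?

15

With the dependency in place, C→B→J = 3+11+1 = 15 sets the finish at 15 weeks.
Without W→M, M's earliest start moves from 3 to 0.
After: C→B→J = 3+11+1 = 15 → 15 weeks.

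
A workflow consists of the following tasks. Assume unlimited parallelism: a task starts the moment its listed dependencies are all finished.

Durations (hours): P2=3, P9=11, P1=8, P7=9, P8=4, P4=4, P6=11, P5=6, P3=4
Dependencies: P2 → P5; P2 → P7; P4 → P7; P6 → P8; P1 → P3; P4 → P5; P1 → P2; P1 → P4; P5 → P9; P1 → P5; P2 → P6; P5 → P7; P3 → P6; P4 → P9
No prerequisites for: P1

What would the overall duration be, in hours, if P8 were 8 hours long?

The binding path is P1→P4→P5→P9 = 8+4+6+11 = 29; finish at 29 hours.
P8 is off the critical path — its longest chain is 27 hours, giving 2 of slack.
The binding chain switches to P1→P3→P6→P8 = 8+4+11+8 = 31; finish 31 hours.

31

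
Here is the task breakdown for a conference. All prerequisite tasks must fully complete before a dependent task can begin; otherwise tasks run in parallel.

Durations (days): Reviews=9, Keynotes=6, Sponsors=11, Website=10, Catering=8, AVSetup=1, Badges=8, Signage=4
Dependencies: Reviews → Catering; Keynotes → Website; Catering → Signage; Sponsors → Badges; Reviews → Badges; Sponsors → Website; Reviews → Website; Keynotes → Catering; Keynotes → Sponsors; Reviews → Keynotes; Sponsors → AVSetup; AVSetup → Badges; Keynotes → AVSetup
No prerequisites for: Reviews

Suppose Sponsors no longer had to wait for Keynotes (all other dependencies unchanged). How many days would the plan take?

Before: longest chain Reviews→Keynotes→Sponsors→Website = 9+6+11+10 = 36, finish 36.
Without Keynotes→Sponsors, Sponsors's earliest start moves from 15 to 0.
New critical path: Reviews→Keynotes→Catering→Signage = 9+6+8+4 = 27 ⇒ 27 days.

27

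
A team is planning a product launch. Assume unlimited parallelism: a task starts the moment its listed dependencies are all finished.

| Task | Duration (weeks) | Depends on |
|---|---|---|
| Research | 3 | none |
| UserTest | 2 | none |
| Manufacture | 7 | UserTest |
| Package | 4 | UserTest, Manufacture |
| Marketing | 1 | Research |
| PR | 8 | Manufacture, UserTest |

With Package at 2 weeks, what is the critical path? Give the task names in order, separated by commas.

Critical path before the change: UserTest→Manufacture→PR = 2+7+8 = 17 giving 17 weeks.
Package is off the critical path — its longest chain is 13 weeks, giving 4 of slack.
No other chain overtakes it, so the finish is 17 weeks.

UserTest, Manufacture, PR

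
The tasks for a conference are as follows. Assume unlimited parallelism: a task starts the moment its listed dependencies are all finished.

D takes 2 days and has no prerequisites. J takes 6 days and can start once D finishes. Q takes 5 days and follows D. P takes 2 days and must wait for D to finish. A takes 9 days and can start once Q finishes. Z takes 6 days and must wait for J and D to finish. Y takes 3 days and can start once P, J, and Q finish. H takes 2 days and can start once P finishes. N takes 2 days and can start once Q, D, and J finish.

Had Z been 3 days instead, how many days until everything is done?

The binding path is D→Q→A = 2+5+9 = 16; finish at 16 days.
Z is off the critical path — its longest chain is 14 days, giving 2 of slack.
The critical path is still D→Q→A; finish is now 16 days.

16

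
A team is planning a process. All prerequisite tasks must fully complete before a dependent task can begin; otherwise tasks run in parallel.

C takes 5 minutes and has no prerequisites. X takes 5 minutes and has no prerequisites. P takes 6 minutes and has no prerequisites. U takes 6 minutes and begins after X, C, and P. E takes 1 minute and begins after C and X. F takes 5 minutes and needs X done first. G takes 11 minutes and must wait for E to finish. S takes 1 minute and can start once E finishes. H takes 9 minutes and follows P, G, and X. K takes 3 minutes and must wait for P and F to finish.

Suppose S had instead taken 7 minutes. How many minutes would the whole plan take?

26

Critical path before the change: C→E→G→H = 5+1+11+9 = 26 giving 26 minutes.
The longest path through S is only 7 minutes, so S has float 19.
The critical path is still C→E→G→H; finish is now 26 minutes.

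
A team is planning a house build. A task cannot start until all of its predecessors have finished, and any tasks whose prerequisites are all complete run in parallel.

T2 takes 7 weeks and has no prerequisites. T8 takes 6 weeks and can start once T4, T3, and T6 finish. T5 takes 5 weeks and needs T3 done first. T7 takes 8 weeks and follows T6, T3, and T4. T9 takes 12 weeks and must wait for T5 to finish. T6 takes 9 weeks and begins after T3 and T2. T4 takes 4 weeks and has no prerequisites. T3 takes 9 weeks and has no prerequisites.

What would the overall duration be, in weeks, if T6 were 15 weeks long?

The binding path is T3→T6→T7 = 9+9+8 = 26; finish at 26 weeks.
Since T6 is critical, the +6 change carries straight to that chain (now 32 weeks).
No other chain overtakes it, so the finish is 32 weeks.

32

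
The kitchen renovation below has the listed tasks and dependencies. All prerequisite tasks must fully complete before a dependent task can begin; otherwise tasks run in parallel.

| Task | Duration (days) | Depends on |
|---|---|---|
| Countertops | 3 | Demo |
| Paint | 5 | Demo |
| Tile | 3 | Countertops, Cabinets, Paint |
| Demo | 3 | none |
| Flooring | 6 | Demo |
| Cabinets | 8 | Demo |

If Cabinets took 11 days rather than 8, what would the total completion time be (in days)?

The binding path is Demo→Cabinets→Tile = 3+8+3 = 14; finish at 14 days.
Cabinets is on the critical path; changing it to 11 makes that path 17 days.
The critical path is still Demo→Cabinets→Tile; finish is now 17 days.

17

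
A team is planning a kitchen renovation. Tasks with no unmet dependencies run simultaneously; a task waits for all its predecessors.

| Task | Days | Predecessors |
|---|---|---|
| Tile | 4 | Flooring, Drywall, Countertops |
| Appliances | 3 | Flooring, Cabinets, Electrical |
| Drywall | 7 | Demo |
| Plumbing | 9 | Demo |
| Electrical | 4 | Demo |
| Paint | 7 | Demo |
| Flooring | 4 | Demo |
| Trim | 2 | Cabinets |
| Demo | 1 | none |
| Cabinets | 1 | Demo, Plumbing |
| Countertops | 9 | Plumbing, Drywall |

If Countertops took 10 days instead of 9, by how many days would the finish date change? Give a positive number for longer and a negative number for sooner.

The binding path is Demo→Plumbing→Countertops→Tile = 1+9+9+4 = 23; finish at 23 days.
Since Countertops is critical, the +1 change carries straight to that chain (now 24 days).
That remains the longest chain; total 24 days.
Change in finish: 24 − 23 = +1 days.

1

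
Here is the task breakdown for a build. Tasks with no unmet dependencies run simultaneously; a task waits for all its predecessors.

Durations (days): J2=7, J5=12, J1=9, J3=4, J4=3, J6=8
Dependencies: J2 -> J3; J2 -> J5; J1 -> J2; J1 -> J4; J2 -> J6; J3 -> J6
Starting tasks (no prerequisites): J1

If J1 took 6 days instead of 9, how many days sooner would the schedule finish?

3

The binding path is J1→J2→J3→J6 = 9+7+4+8 = 28; finish at 28 days.
J1 is on the critical path; changing it to 6 makes that path 25 days.
The critical path is still J1→J2→J3→J6; finish is now 25 days.
Change in finish: 25 − 28 = -3 days.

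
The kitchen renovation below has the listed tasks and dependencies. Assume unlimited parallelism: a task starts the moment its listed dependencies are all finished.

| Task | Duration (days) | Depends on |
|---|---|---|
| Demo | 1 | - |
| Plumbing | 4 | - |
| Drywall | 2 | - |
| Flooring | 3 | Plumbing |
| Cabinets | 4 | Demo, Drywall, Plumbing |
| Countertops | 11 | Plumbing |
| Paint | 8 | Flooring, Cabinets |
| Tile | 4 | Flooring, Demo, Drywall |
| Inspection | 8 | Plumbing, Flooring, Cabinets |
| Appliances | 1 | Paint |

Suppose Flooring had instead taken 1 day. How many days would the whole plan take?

17

Baseline: Plumbing→Cabinets→Paint→Appliances = 4+4+8+1 = 17 → 17 days.
Flooring is off the critical path — its longest chain is 16 days, giving 1 of slack.
The critical path is still Plumbing→Cabinets→Paint→Appliances; finish is now 17 days.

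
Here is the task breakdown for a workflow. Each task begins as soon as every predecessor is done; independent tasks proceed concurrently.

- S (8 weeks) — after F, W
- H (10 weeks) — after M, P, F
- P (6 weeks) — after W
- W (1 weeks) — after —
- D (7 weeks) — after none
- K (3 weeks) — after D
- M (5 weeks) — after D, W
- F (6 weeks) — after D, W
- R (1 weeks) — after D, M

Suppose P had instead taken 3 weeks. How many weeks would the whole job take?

As given, the longest chain is D→F→H = 7+6+10 = 23, so the finish is 23 weeks.
P has 6 weeks of float (longest path through it is 17).
The critical path is still D→F→H; finish is now 23 weeks.

23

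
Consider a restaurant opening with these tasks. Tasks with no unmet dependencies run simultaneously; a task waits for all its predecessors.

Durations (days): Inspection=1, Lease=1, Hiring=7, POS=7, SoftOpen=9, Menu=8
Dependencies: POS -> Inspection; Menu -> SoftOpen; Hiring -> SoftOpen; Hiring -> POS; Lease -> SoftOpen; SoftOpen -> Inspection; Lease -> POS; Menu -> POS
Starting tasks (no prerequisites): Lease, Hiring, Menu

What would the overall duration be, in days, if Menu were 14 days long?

As given, the longest chain is Menu→SoftOpen→Inspection = 8+9+1 = 18, so the finish is 18 days.
Menu is on the critical path; changing it to 14 makes that path 24 days.
That remains the longest chain; total 24 days.

24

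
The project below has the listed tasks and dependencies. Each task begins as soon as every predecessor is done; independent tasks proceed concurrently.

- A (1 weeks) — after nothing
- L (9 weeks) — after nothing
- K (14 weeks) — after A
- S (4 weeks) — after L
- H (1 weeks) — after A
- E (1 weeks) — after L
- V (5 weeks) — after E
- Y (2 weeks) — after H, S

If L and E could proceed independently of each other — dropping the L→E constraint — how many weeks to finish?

15

Original critical path: A→K = 1+14 = 15 ⇒ 15 weeks.
Without L→E, E's earliest start moves from 9 to 0.
The longest chain is now A→K = 1+14 = 15, so the project takes 15 weeks.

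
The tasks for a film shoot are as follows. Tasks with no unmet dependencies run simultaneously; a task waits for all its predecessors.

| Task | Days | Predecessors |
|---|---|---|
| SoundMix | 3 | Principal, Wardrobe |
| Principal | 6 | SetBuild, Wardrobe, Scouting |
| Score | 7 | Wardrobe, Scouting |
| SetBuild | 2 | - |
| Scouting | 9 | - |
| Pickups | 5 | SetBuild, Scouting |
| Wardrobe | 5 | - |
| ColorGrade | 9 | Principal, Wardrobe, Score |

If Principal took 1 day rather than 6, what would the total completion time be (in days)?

The binding path is Scouting→Score→ColorGrade = 9+7+9 = 25; finish at 25 days.
Principal is off the critical path — its longest chain is 24 days, giving 1 of slack.
That remains the longest chain; total 25 days.

25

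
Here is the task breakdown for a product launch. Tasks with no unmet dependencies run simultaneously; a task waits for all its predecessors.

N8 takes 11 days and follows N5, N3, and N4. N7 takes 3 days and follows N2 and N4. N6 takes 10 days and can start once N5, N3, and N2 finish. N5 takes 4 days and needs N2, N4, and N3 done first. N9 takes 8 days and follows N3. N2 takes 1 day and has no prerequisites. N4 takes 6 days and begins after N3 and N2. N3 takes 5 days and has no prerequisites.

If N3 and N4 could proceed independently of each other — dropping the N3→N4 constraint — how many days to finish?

22

With the dependency in place, N3→N4→N5→N8 = 5+6+4+11 = 26 sets the finish at 26 days.
Without N3→N4, N4's earliest start moves from 5 to 1.
New critical path: N2→N4→N5→N8 = 1+6+4+11 = 22 ⇒ 22 days.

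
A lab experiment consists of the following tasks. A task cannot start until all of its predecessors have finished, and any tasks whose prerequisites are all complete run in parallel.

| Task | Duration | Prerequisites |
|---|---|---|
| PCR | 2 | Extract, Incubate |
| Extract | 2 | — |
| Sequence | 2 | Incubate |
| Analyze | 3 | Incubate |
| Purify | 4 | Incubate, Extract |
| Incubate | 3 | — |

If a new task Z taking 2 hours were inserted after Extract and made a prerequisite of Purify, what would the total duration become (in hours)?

Originally the schedule takes 7 hours.
With Z inserted, Purify now waits for max(Incubate, Extract, Z).
New critical path: Extract→Z→Purify = 2+2+4 = 8 ⇒ 8 hours.

8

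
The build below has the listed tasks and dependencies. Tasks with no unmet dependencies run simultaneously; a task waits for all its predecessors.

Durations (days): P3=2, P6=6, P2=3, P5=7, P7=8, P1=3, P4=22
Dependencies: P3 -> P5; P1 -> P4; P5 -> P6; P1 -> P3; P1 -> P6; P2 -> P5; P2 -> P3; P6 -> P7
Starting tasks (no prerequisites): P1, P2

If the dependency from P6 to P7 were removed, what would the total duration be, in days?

With the dependency in place, P1→P3→P5→P6→P7 = 3+2+7+6+8 = 26 sets the finish at 26 days.
Without P6→P7, P7's earliest start moves from 18 to 0.
The longest chain is now P1→P4 = 3+22 = 25, so the build takes 25 days.

25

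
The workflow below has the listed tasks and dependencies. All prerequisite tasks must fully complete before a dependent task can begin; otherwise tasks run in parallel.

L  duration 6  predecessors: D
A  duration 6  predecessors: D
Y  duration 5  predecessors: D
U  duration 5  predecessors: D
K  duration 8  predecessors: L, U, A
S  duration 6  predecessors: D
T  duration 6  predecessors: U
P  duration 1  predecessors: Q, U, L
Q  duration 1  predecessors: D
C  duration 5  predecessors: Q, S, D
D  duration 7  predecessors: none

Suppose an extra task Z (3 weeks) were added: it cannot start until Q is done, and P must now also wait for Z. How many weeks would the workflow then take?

Originally the workflow takes 21 weeks.
With Z inserted, P now waits for max(Q, U, L, Z).
New critical path: D→A→K = 7+6+8 = 21 ⇒ 21 weeks.

21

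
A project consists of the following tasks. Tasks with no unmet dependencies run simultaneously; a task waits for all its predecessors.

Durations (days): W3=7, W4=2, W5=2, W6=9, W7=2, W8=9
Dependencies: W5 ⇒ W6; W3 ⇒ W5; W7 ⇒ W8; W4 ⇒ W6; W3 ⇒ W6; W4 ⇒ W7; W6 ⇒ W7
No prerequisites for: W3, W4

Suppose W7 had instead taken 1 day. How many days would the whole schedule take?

Baseline: W3→W5→W6→W7→W8 = 7+2+9+2+9 = 29 → 29 days.
W7 lies on that path, so at 1 day the path becomes 28 days.
That remains the longest chain; total 28 days.

28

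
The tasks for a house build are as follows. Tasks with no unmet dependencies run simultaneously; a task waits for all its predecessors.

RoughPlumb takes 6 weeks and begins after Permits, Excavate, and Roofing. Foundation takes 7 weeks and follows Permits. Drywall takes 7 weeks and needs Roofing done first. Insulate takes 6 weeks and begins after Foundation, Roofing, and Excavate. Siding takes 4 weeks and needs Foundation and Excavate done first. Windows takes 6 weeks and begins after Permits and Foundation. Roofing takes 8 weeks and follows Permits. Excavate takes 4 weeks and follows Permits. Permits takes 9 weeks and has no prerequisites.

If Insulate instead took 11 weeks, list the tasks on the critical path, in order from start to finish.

Permits, Roofing, Insulate

Critical path before the change: Permits→Roofing→Drywall = 9+8+7 = 24 giving 24 weeks.
Insulate is off the critical path — its longest chain is 23 weeks, giving 1 of slack.
Now Permits→Roofing→Insulate = 9+8+11 = 28 is longest, so the finish becomes 28 weeks.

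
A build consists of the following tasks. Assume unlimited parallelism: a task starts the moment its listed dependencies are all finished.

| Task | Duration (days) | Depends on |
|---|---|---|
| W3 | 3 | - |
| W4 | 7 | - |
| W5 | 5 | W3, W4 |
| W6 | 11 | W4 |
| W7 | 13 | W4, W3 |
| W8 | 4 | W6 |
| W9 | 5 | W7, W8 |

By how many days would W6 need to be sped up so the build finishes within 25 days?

Current finish: 27 days; target: 25.
W6 is on every critical path, so each day cut from W6 cuts the finish by one (this holds down to a finish of 25).
Need 27 − 25 = 2 days off W6 → W6 becomes 9 days, finish becomes 25.

2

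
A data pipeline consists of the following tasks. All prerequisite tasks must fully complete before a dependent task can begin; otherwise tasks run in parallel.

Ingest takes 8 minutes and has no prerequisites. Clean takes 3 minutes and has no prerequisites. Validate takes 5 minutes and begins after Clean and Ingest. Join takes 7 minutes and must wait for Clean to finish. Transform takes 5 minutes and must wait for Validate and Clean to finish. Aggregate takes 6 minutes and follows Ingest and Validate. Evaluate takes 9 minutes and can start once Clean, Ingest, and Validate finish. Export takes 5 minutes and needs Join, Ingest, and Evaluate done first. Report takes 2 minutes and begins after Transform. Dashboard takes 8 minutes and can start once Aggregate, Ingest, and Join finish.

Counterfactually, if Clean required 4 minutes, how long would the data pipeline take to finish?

As given, the longest chain is Ingest→Validate→Aggregate→Dashboard = 8+5+6+8 = 27, so the finish is 27 minutes.
Clean is off the critical path — its longest chain is 22 minutes, giving 5 of slack.
No other chain overtakes it, so the finish is 27 minutes.

27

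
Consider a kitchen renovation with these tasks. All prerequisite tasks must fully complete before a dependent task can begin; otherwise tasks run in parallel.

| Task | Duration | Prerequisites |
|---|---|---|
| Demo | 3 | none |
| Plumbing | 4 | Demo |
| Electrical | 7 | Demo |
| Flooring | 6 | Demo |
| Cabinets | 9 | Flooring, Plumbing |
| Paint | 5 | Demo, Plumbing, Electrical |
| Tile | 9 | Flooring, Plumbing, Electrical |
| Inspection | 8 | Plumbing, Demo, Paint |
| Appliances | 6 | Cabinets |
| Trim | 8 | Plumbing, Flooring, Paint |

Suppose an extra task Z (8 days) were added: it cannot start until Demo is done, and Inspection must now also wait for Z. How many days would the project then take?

Originally the project takes 24 days.
With Z inserted, Inspection now waits for max(Plumbing, Demo, Paint, Z).
New critical path: Demo→Flooring→Cabinets→Appliances = 3+6+9+6 = 24 ⇒ 24 days.

24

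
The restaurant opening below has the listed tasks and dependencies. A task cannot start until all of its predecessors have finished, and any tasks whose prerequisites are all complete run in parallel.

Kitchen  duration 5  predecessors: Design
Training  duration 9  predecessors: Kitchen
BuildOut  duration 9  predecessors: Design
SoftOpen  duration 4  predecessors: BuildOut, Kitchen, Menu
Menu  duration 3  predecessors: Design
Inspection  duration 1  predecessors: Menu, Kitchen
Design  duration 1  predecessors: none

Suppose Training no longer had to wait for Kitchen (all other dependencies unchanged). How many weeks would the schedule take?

Original critical path: Design→Kitchen→Training = 1+5+9 = 15 ⇒ 15 weeks.
Without Kitchen→Training, Training's earliest start moves from 6 to 0.
After: Design→BuildOut→SoftOpen = 1+9+4 = 14 → 14 weeks.

14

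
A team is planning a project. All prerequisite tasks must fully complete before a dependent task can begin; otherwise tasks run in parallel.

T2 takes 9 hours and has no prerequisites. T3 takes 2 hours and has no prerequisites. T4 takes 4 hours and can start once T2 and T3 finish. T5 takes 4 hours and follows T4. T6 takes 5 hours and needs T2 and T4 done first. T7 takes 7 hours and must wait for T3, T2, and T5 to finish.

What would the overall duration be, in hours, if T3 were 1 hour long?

The binding path is T2→T4→T5→T7 = 9+4+4+7 = 24; finish at 24 hours.
T3 has 7 hours of float (longest path through it is 17).
No other chain overtakes it, so the finish is 24 hours.

24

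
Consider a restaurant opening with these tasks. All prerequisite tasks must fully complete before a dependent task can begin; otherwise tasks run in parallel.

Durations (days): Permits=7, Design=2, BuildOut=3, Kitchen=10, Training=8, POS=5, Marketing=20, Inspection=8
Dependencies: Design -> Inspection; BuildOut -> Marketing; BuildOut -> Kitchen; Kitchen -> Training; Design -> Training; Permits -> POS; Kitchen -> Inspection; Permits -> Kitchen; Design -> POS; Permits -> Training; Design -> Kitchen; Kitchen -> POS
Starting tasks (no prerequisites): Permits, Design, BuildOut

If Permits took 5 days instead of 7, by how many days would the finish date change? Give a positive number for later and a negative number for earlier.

Actual critical path: Permits→Kitchen→Training = 7+10+8 = 25 ⇒ 25 days.
Permits lies on that path, so at 5 days the path becomes 23 days.
No other chain overtakes it, so the finish is 23 days.
Change in finish: 23 − 25 = -2 days.

-2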